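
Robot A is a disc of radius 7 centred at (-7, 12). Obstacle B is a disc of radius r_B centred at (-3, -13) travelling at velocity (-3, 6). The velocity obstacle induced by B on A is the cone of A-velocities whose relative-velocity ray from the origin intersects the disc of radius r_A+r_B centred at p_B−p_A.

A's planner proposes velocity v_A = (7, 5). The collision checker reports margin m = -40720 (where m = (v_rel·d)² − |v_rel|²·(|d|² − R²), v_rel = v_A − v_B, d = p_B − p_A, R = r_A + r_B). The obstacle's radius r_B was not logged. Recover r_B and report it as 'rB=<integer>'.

m = -40720
d = (4, -25);  v_rel = (10, -1),  |v_rel|² = 101
v_rel×d = (10)·(-25) − (-1)·(4) = -246
since m = R²·101 − (-246)²:  R² = (60516 + -40720) / 101 = 196
R = √196 = 14  ⇒  r_B = 14 − 7 = 7

rB=7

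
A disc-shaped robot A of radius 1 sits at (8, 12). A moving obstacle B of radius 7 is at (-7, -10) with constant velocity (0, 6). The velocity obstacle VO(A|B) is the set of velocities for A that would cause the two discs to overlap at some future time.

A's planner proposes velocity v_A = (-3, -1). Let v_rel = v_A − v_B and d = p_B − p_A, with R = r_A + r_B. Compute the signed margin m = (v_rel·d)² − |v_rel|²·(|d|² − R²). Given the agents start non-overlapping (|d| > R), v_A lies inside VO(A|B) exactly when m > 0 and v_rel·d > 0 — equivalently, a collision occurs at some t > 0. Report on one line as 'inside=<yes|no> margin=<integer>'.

d = (-15, -22),  |d|² = 709;  R = 1+7 = 8,  c = 709−8² = 645
v_rel = (-3, -7),  |v_rel|² = 58;  v_rel·d = (-3)·(-15) + (-7)·(-22) = 199
58·t² − 398·t + 645 = 0  ⇒  m = 199² − 58·645 = 2191
m = 2191 > 0,  v_rel·d = 199 > 0  ⇒  inside

inside=yes margin=2191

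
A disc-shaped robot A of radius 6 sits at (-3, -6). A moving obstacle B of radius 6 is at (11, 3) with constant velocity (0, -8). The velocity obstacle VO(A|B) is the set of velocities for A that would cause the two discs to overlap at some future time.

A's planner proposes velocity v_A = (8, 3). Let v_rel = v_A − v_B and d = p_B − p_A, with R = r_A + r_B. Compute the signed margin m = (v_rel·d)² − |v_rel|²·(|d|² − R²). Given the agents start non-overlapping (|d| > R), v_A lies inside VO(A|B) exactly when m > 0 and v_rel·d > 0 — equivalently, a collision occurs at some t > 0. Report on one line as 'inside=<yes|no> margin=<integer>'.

d = (14, 9),  |d|² = 277;  R = 6+6 = 12,  c = 277−12² = 133
v_rel = (8, 11),  |v_rel|² = 185;  v_rel·d = (8)·(14) + (11)·(9) = 211
185·t² − 422·t + 133 = 0  ⇒  m = 211² − 185·133 = 19916
m = 19916 > 0,  v_rel·d = 211 > 0  ⇒  inside

inside=yes margin=19916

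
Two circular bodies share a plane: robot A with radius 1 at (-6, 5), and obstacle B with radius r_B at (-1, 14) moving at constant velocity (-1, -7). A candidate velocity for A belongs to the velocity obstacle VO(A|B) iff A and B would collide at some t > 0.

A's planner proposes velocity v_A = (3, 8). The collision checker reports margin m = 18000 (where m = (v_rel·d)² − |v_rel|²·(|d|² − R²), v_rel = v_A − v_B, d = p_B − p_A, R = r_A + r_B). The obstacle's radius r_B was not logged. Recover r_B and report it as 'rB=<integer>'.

m = 18000
d = (5, 9);  v_rel = (4, 15),  |v_rel|² = 241
v_rel×d = (4)·(9) − (15)·(5) = -39
since m = R²·241 − (-39)²:  R² = (1521 + 18000) / 241 = 81
R = √81 = 9  ⇒  r_B = 9 − 1 = 8

rB=8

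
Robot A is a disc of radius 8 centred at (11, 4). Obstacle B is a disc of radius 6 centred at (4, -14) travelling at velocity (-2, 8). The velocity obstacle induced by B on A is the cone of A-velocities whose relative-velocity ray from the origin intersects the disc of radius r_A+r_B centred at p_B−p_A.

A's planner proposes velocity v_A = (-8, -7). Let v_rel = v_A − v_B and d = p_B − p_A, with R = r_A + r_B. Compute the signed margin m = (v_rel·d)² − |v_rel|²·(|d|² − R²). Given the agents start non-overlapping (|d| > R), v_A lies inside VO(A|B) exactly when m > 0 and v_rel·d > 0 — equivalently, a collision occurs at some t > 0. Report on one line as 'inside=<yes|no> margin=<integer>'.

d = (-7, -18),  |d|² = 373;  R = 8+6 = 14,  c = 373−14² = 177
v_rel = (-6, -15),  |v_rel|² = 261;  v_rel·d = (-6)·(-7) + (-15)·(-18) = 312
261·t² − 624·t + 177 = 0  ⇒  m = 312² − 261·177 = 51147
m = 51147 > 0,  v_rel·d = 312 > 0  ⇒  inside

inside=yes margin=51147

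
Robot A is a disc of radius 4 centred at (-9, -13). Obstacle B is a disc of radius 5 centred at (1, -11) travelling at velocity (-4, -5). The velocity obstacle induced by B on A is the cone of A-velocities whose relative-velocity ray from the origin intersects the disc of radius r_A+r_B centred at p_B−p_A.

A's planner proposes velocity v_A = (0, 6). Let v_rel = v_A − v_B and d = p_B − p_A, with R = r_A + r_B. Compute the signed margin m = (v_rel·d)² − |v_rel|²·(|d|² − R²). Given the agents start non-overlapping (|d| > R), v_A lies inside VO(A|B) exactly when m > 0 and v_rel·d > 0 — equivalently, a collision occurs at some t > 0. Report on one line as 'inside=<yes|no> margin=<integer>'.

d = (10, 2),  |d|² = 104;  R = 4+5 = 9,  c = 104−9² = 23
v_rel = (4, 11),  |v_rel|² = 137;  v_rel·d = (4)·(10) + (11)·(2) = 62
137·t² − 124·t + 23 = 0  ⇒  m = 62² − 137·23 = 693
m = 693 > 0,  v_rel·d = 62 > 0  ⇒  inside

inside=yes margin=693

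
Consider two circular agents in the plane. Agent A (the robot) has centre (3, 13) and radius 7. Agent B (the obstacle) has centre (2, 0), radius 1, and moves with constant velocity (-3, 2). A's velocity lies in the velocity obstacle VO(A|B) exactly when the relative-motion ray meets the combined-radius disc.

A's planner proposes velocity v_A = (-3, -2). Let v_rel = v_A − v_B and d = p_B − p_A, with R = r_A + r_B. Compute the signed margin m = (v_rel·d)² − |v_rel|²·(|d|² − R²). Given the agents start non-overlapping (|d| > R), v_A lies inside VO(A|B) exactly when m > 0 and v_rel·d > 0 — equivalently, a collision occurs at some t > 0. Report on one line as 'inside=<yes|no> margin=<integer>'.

d = (-1, -13),  |d|² = 170;  R = 7+1 = 8,  c = 170−8² = 106
v_rel = (0, -4),  |v_rel|² = 16;  v_rel·d = (0)·(-1) + (-4)·(-13) = 52
16·t² − 104·t + 106 = 0  ⇒  m = 52² − 16·106 = 1008
m = 1008 > 0,  v_rel·d = 52 > 0  ⇒  inside

inside=yes margin=1008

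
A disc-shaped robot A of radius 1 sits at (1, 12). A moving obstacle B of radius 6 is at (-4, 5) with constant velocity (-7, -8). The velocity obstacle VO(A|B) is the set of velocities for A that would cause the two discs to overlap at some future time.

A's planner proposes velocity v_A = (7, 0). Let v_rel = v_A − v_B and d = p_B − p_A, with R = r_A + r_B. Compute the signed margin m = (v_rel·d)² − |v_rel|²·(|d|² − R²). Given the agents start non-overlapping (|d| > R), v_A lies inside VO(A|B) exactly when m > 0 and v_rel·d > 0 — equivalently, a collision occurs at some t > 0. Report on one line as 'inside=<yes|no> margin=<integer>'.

d = (-5, -7),  |d|² = 74;  R = 1+6 = 7,  c = 74−7² = 25
v_rel = (14, 8),  |v_rel|² = 260;  v_rel·d = (14)·(-5) + (8)·(-7) = -126
260·t² + 252·t + 25 = 0  ⇒  m = (-126)² − 260·25 = 9376
m = 9376 > 0,  v_rel·d = -126 < 0  ⇒  outside

inside=no margin=9376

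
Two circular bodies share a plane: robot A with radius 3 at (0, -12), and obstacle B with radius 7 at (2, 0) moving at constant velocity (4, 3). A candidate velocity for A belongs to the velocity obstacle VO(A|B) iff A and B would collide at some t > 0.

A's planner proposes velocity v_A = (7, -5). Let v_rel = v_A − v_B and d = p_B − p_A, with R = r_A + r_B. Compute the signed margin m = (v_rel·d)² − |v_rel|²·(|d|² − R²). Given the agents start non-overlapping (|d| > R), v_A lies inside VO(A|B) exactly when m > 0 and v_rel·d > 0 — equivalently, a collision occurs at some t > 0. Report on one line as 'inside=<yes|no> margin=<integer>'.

d = (2, 12),  |d|² = 148;  R = 3+7 = 10,  c = 148−10² = 48
v_rel = (3, -8),  |v_rel|² = 73;  v_rel·d = (3)·(2) + (-8)·(12) = -90
73·t² + 180·t + 48 = 0  ⇒  m = (-90)² − 73·48 = 4596
m = 4596 > 0,  v_rel·d = -90 < 0  ⇒  outside

inside=no margin=4596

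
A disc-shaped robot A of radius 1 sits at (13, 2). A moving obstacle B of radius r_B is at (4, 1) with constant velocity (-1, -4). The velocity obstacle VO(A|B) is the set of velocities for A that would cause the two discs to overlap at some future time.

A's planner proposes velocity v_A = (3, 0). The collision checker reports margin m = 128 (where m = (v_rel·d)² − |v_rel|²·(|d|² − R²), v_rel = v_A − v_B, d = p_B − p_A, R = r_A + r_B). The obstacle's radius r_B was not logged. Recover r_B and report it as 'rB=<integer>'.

m = 128
d = (-9, -1);  v_rel = (4, 4),  |v_rel|² = 32
v_rel×d = (4)·(-1) − (4)·(-9) = 32
since m = R²·32 − 32²:  R² = (1024 + 128) / 32 = 36
R = √36 = 6  ⇒  r_B = 6 − 1 = 5

rB=5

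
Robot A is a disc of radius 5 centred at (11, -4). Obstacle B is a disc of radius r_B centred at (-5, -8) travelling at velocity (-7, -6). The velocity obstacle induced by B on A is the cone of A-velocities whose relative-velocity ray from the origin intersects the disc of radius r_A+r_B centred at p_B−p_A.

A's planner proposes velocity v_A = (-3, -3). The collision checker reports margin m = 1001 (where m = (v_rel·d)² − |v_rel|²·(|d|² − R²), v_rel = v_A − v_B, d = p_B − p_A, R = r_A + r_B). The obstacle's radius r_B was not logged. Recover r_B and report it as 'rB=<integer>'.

m = 1001
d = (-16, -4);  v_rel = (4, 3),  |v_rel|² = 25
v_rel×d = (4)·(-4) − (3)·(-16) = 32
since m = R²·25 − 32²:  R² = (1024 + 1001) / 25 = 81
R = √81 = 9  ⇒  r_B = 9 − 5 = 4

rB=4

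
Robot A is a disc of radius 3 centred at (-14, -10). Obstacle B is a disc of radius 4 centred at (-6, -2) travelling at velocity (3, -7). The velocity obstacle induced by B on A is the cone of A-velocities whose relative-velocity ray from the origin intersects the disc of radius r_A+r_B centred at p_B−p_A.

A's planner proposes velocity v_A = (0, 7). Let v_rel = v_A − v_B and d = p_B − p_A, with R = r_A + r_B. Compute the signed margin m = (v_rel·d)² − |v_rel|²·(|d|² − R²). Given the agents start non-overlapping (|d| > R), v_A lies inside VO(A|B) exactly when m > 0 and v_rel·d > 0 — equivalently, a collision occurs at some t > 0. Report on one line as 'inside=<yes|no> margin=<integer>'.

d = (8, 8),  |d|² = 128;  R = 3+4 = 7,  c = 128−7² = 79
v_rel = (-3, 14),  |v_rel|² = 205;  v_rel·d = (-3)·(8) + (14)·(8) = 88
205·t² − 176·t + 79 = 0  ⇒  m = 88² − 205·79 = -8451
m = -8451 < 0,  v_rel·d = 88 > 0  ⇒  outside

inside=no margin=-8451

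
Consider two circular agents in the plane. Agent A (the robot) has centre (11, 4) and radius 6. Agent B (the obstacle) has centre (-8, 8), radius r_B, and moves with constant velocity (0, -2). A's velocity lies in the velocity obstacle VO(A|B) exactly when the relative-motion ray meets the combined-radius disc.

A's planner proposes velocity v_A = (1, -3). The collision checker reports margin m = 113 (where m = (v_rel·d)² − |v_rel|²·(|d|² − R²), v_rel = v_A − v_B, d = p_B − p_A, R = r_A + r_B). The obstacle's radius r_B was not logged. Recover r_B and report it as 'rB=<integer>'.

m = 113
d = (-19, 4);  v_rel = (1, -1),  |v_rel|² = 2
v_rel×d = (1)·(4) − (-1)·(-19) = -15
since m = R²·2 − (-15)²:  R² = (225 + 113) / 2 = 169
R = √169 = 13  ⇒  r_B = 13 − 6 = 7

rB=7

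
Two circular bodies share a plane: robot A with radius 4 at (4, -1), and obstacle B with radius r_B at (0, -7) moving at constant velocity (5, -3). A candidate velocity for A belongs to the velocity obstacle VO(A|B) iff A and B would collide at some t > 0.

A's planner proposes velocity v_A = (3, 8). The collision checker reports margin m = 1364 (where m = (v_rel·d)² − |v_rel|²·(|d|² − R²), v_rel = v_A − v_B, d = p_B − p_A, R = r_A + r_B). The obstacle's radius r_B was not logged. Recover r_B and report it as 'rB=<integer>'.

m = 1364
d = (-4, -6);  v_rel = (-2, 11),  |v_rel|² = 125
v_rel×d = (-2)·(-6) − (11)·(-4) = 56
since m = R²·125 − 56²:  R² = (3136 + 1364) / 125 = 36
R = √36 = 6  ⇒  r_B = 6 − 4 = 2

rB=2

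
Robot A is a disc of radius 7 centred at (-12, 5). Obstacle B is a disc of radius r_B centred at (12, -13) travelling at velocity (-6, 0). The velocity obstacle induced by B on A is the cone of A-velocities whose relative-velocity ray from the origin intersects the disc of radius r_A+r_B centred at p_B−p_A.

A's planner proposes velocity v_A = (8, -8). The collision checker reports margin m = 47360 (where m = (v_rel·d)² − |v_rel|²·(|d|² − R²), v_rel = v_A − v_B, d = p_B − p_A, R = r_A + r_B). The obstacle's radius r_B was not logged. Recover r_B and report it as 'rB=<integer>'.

m = 47360
d = (24, -18);  v_rel = (14, -8),  |v_rel|² = 260
v_rel×d = (14)·(-18) − (-8)·(24) = -60
since m = R²·260 − (-60)²:  R² = (3600 + 47360) / 260 = 196
R = √196 = 14  ⇒  r_B = 14 − 7 = 7

rB=7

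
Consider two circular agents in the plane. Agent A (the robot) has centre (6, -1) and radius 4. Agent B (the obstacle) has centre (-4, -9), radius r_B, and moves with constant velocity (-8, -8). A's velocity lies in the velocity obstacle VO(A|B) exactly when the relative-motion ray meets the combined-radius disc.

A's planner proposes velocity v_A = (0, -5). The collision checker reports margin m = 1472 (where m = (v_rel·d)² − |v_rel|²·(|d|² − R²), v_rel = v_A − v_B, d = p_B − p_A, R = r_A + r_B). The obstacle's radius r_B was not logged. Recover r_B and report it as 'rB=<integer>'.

m = 1472
d = (-10, -8);  v_rel = (8, 3),  |v_rel|² = 73
v_rel×d = (8)·(-8) − (3)·(-10) = -34
since m = R²·73 − (-34)²:  R² = (1156 + 1472) / 73 = 36
R = √36 = 6  ⇒  r_B = 6 − 4 = 2

rB=2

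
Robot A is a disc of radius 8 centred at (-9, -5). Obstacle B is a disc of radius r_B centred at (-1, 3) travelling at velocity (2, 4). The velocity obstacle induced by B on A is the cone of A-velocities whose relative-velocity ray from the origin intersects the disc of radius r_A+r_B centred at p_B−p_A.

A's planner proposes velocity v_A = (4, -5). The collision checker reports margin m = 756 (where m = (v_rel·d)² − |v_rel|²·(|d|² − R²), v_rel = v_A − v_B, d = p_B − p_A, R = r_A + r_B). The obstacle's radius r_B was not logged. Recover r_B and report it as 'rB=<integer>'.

m = 756
d = (8, 8);  v_rel = (2, -9),  |v_rel|² = 85
v_rel×d = (2)·(8) − (-9)·(8) = 88
since m = R²·85 − 88²:  R² = (7744 + 756) / 85 = 100
R = √100 = 10  ⇒  r_B = 10 − 8 = 2

rB=2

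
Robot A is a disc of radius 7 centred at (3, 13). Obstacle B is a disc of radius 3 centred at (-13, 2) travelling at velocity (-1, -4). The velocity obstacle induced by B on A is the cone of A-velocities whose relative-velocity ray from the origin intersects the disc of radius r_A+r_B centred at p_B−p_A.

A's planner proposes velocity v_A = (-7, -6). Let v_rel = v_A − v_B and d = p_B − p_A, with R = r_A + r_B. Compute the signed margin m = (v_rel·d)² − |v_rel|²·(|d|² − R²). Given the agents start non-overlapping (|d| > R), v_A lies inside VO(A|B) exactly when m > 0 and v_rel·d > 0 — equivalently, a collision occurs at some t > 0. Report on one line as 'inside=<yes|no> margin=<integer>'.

d = (-16, -11),  |d|² = 377;  R = 7+3 = 10,  c = 377−10² = 277
v_rel = (-6, -2),  |v_rel|² = 40;  v_rel·d = (-6)·(-16) + (-2)·(-11) = 118
40·t² − 236·t + 277 = 0  ⇒  m = 118² − 40·277 = 2844
m = 2844 > 0,  v_rel·d = 118 > 0  ⇒  inside

inside=yes margin=2844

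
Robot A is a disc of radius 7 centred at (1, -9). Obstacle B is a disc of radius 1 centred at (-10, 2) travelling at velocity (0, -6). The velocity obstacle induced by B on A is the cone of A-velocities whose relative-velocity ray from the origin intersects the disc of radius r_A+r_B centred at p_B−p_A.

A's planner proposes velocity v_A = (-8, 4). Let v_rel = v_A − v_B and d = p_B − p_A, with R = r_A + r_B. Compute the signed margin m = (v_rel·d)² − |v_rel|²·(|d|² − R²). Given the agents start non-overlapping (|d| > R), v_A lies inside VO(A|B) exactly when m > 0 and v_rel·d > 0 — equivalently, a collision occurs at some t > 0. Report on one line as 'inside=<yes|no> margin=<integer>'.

d = (-11, 11),  |d|² = 242;  R = 7+1 = 8,  c = 242−8² = 178
v_rel = (-8, 10),  |v_rel|² = 164;  v_rel·d = (-8)·(-11) + (10)·(11) = 198
164·t² − 396·t + 178 = 0  ⇒  m = 198² − 164·178 = 10012
m = 10012 > 0,  v_rel·d = 198 > 0  ⇒  inside

inside=yes margin=10012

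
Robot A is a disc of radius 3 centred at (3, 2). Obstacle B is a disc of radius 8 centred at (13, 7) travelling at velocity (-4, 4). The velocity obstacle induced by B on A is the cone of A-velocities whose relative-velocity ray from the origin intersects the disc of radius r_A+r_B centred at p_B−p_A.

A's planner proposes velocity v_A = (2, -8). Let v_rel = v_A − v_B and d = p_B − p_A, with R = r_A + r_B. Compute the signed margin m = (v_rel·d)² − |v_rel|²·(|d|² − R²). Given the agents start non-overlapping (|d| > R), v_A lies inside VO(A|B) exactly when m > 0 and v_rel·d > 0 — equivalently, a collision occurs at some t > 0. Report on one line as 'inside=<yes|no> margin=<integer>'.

d = (10, 5),  |d|² = 125;  R = 3+8 = 11,  c = 125−11² = 4
v_rel = (6, -12),  |v_rel|² = 180;  v_rel·d = (6)·(10) + (-12)·(5) = 0
180·t² − 0·t + 4 = 0  ⇒  m = 0² − 180·4 = -720
m = -720 < 0,  v_rel·d = 0 = 0  ⇒  outside

inside=no margin=-720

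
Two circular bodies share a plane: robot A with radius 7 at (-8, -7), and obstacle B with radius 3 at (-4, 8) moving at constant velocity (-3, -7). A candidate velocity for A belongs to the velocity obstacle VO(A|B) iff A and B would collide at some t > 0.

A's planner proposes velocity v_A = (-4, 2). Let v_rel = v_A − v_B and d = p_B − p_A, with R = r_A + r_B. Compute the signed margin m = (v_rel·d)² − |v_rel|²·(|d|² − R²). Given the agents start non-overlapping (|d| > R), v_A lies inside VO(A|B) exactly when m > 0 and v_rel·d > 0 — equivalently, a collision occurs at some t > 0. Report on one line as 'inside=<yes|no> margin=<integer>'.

d = (4, 15),  |d|² = 241;  R = 7+3 = 10,  c = 241−10² = 141
v_rel = (-1, 9),  |v_rel|² = 82;  v_rel·d = (-1)·(4) + (9)·(15) = 131
82·t² − 262·t + 141 = 0  ⇒  m = 131² − 82·141 = 5599
m = 5599 > 0,  v_rel·d = 131 > 0  ⇒  inside

inside=yes margin=5599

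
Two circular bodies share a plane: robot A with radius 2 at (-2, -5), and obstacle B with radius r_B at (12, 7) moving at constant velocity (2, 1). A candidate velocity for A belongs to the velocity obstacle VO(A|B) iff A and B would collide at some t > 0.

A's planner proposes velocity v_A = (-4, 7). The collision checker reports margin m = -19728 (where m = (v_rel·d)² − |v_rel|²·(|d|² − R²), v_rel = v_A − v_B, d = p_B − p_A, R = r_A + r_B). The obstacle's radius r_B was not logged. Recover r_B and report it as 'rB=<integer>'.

m = -19728
d = (14, 12);  v_rel = (-6, 6),  |v_rel|² = 72
v_rel×d = (-6)·(12) − (6)·(14) = -156
since m = R²·72 − (-156)²:  R² = (24336 + -19728) / 72 = 64
R = √64 = 8  ⇒  r_B = 8 − 2 = 6

rB=6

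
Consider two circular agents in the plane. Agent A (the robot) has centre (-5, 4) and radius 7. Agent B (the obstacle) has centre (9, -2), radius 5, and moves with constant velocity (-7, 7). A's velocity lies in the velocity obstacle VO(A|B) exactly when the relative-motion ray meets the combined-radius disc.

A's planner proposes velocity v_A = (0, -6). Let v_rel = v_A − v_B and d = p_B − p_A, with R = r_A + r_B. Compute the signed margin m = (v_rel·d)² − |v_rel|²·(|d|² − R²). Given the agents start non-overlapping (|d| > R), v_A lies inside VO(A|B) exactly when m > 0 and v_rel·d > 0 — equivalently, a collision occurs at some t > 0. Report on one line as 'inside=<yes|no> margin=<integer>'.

d = (14, -6),  |d|² = 232;  R = 7+5 = 12,  c = 232−12² = 88
v_rel = (7, -13),  |v_rel|² = 218;  v_rel·d = (7)·(14) + (-13)·(-6) = 176
218·t² − 352·t + 88 = 0  ⇒  m = 176² − 218·88 = 11792
m = 11792 > 0,  v_rel·d = 176 > 0  ⇒  inside

inside=yes margin=11792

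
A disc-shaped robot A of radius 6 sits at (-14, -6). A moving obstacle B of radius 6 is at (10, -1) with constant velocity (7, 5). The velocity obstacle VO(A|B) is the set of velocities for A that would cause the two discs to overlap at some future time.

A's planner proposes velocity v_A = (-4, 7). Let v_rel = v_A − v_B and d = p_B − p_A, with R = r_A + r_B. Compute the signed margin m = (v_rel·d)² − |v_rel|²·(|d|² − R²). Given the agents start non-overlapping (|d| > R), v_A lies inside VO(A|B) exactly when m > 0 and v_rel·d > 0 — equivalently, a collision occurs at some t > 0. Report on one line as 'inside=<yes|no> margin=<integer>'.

d = (24, 5),  |d|² = 601;  R = 6+6 = 12,  c = 601−12² = 457
v_rel = (-11, 2),  |v_rel|² = 125;  v_rel·d = (-11)·(24) + (2)·(5) = -254
125·t² + 508·t + 457 = 0  ⇒  m = (-254)² − 125·457 = 7391
m = 7391 > 0,  v_rel·d = -254 < 0  ⇒  outside

inside=no margin=7391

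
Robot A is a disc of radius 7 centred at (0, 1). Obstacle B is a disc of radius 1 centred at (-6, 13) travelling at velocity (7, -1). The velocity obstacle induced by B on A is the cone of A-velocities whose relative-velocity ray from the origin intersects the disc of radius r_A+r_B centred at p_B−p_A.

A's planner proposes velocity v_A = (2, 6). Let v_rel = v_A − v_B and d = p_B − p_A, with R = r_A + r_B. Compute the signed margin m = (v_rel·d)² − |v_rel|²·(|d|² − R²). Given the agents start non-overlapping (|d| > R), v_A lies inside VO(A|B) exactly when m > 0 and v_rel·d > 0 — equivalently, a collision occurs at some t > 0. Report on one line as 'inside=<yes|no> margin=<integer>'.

d = (-6, 12),  |d|² = 180;  R = 7+1 = 8,  c = 180−8² = 116
v_rel = (-5, 7),  |v_rel|² = 74;  v_rel·d = (-5)·(-6) + (7)·(12) = 114
74·t² − 228·t + 116 = 0  ⇒  m = 114² − 74·116 = 4412
m = 4412 > 0,  v_rel·d = 114 > 0  ⇒  inside

inside=yes margin=4412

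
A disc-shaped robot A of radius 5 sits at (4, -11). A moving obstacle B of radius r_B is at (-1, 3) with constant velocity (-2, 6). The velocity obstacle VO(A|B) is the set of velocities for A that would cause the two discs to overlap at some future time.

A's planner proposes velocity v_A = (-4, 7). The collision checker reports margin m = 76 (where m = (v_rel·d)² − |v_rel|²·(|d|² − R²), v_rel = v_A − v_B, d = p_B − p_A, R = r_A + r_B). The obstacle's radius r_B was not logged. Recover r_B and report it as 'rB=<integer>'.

m = 76
d = (-5, 14);  v_rel = (-2, 1),  |v_rel|² = 5
v_rel×d = (-2)·(14) − (1)·(-5) = -23
since m = R²·5 − (-23)²:  R² = (529 + 76) / 5 = 121
R = √121 = 11  ⇒  r_B = 11 − 5 = 6

rB=6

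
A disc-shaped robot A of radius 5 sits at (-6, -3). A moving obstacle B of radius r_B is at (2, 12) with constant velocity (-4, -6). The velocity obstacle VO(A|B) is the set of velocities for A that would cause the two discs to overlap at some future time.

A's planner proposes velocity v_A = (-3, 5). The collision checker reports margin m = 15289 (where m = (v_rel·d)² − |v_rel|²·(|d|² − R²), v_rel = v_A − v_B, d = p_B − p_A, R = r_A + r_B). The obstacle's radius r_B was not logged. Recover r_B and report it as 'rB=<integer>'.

m = 15289
d = (8, 15);  v_rel = (1, 11),  |v_rel|² = 122
v_rel×d = (1)·(15) − (11)·(8) = -73
since m = R²·122 − (-73)²:  R² = (5329 + 15289) / 122 = 169
R = √169 = 13  ⇒  r_B = 13 − 5 = 8

rB=8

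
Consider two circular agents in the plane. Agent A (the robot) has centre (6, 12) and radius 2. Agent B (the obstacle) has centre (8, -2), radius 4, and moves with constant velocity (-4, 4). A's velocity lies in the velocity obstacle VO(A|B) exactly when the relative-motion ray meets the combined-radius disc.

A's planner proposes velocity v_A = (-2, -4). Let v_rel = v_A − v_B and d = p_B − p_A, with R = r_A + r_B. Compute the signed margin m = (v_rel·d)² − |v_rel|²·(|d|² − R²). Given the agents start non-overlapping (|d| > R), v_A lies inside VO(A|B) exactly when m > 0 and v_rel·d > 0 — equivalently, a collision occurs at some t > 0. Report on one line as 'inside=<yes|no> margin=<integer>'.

d = (2, -14),  |d|² = 200;  R = 2+4 = 6,  c = 200−6² = 164
v_rel = (2, -8),  |v_rel|² = 68;  v_rel·d = (2)·(2) + (-8)·(-14) = 116
68·t² − 232·t + 164 = 0  ⇒  m = 116² − 68·164 = 2304
m = 2304 > 0,  v_rel·d = 116 > 0  ⇒  inside

inside=yes margin=2304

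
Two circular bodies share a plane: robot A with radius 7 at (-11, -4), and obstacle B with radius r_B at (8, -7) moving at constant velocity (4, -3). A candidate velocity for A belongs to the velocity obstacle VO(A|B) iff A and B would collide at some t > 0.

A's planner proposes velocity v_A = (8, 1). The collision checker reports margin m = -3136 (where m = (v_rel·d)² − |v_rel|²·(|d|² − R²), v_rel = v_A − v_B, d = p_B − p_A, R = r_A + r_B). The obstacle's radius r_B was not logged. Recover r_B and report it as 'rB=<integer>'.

m = -3136
d = (19, -3);  v_rel = (4, 4),  |v_rel|² = 32
v_rel×d = (4)·(-3) − (4)·(19) = -88
since m = R²·32 − (-88)²:  R² = (7744 + -3136) / 32 = 144
R = √144 = 12  ⇒  r_B = 12 − 7 = 5

rB=5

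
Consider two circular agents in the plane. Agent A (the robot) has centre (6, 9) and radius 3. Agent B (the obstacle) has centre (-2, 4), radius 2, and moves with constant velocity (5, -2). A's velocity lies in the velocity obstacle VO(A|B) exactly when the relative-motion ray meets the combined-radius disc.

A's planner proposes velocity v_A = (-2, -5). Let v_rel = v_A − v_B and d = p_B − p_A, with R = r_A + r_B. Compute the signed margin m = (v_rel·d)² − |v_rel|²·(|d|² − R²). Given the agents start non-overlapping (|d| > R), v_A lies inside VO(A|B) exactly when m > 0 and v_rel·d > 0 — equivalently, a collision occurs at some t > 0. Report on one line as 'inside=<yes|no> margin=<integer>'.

d = (-8, -5),  |d|² = 89;  R = 3+2 = 5,  c = 89−5² = 64
v_rel = (-7, -3),  |v_rel|² = 58;  v_rel·d = (-7)·(-8) + (-3)·(-5) = 71
58·t² − 142·t + 64 = 0  ⇒  m = 71² − 58·64 = 1329
m = 1329 > 0,  v_rel·d = 71 > 0  ⇒  inside

inside=yes margin=1329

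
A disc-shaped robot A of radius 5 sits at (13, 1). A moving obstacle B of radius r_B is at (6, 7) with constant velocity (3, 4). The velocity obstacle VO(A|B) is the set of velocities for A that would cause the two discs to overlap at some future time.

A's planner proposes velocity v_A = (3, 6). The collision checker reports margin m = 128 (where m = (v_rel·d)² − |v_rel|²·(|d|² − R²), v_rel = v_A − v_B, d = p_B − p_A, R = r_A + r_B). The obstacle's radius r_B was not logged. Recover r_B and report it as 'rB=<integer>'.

m = 128
d = (-7, 6);  v_rel = (0, 2),  |v_rel|² = 4
v_rel×d = (0)·(6) − (2)·(-7) = 14
since m = R²·4 − 14²:  R² = (196 + 128) / 4 = 81
R = √81 = 9  ⇒  r_B = 9 − 5 = 4

rB=4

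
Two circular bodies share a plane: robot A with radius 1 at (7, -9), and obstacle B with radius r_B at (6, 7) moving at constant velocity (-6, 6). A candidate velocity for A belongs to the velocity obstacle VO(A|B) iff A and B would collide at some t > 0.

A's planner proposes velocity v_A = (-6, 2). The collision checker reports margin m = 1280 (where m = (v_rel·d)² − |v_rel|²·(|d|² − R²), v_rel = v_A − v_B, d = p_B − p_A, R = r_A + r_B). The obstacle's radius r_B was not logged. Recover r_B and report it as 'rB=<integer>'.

m = 1280
d = (-1, 16);  v_rel = (0, -4),  |v_rel|² = 16
v_rel×d = (0)·(16) − (-4)·(-1) = -4
since m = R²·16 − (-4)²:  R² = (16 + 1280) / 16 = 81
R = √81 = 9  ⇒  r_B = 9 − 1 = 8

rB=8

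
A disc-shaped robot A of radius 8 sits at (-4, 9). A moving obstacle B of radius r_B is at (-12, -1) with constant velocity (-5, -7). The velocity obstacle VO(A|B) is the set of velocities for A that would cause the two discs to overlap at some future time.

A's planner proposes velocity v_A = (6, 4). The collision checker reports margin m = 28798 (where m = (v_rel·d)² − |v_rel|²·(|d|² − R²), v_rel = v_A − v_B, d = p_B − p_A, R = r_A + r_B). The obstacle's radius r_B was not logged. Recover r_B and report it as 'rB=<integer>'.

m = 28798
d = (-8, -10);  v_rel = (11, 11),  |v_rel|² = 242
v_rel×d = (11)·(-10) − (11)·(-8) = -22
since m = R²·242 − (-22)²:  R² = (484 + 28798) / 242 = 121
R = √121 = 11  ⇒  r_B = 11 − 8 = 3

rB=3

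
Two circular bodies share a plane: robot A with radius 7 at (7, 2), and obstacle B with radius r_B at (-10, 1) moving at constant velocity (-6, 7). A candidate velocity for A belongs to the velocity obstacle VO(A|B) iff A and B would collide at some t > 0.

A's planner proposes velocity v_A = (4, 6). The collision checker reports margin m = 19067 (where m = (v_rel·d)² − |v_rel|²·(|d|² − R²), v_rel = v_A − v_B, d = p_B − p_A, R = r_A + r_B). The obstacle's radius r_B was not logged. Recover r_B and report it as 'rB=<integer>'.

m = 19067
d = (-17, -1);  v_rel = (10, -1),  |v_rel|² = 101
v_rel×d = (10)·(-1) − (-1)·(-17) = -27
since m = R²·101 − (-27)²:  R² = (729 + 19067) / 101 = 196
R = √196 = 14  ⇒  r_B = 14 − 7 = 7

rB=7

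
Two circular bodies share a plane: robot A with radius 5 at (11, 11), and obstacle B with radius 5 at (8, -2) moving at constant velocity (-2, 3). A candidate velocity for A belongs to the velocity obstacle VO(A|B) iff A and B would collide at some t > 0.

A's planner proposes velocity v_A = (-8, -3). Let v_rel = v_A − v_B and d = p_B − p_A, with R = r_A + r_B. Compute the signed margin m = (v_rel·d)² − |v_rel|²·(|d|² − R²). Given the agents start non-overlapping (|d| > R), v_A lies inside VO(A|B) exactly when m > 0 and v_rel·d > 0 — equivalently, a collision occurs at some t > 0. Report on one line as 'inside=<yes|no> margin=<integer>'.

d = (-3, -13),  |d|² = 178;  R = 5+5 = 10,  c = 178−10² = 78
v_rel = (-6, -6),  |v_rel|² = 72;  v_rel·d = (-6)·(-3) + (-6)·(-13) = 96
72·t² − 192·t + 78 = 0  ⇒  m = 96² − 72·78 = 3600
m = 3600 > 0,  v_rel·d = 96 > 0  ⇒  inside

inside=yes margin=3600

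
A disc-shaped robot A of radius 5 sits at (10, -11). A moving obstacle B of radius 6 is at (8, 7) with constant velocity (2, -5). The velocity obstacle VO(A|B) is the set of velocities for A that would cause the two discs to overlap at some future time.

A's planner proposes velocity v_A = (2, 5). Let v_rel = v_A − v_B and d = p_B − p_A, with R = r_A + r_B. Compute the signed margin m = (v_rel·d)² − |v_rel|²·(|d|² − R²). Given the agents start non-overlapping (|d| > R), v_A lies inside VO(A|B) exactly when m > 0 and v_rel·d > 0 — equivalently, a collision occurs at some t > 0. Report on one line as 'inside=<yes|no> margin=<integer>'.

d = (-2, 18),  |d|² = 328;  R = 5+6 = 11,  c = 328−11² = 207
v_rel = (0, 10),  |v_rel|² = 100;  v_rel·d = (0)·(-2) + (10)·(18) = 180
100·t² − 360·t + 207 = 0  ⇒  m = 180² − 100·207 = 11700
m = 11700 > 0,  v_rel·d = 180 > 0  ⇒  inside

inside=yes margin=11700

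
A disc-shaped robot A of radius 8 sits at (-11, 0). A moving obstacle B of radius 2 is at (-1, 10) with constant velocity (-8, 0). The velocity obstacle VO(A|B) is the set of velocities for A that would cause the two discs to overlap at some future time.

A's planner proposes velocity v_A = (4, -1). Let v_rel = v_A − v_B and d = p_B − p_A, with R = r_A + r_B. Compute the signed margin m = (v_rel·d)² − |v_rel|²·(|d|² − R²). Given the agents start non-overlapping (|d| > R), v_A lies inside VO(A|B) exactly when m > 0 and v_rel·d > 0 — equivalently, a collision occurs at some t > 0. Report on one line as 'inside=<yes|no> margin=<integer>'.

d = (10, 10),  |d|² = 200;  R = 8+2 = 10,  c = 200−10² = 100
v_rel = (12, -1),  |v_rel|² = 145;  v_rel·d = (12)·(10) + (-1)·(10) = 110
145·t² − 220·t + 100 = 0  ⇒  m = 110² − 145·100 = -2400
m = -2400 < 0,  v_rel·d = 110 > 0  ⇒  outside

inside=no margin=-2400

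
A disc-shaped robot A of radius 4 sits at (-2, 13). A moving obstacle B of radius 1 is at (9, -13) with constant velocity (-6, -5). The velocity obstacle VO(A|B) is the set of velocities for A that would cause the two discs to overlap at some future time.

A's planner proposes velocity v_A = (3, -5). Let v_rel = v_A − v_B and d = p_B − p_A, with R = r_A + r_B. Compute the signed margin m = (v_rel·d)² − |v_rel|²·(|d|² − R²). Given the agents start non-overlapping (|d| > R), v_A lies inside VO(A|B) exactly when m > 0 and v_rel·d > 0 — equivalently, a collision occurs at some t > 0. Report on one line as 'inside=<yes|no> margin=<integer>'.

d = (11, -26),  |d|² = 797;  R = 4+1 = 5,  c = 797−5² = 772
v_rel = (9, 0),  |v_rel|² = 81;  v_rel·d = (9)·(11) + (0)·(-26) = 99
81·t² − 198·t + 772 = 0  ⇒  m = 99² − 81·772 = -52731
m = -52731 < 0,  v_rel·d = 99 > 0  ⇒  outside

inside=no margin=-52731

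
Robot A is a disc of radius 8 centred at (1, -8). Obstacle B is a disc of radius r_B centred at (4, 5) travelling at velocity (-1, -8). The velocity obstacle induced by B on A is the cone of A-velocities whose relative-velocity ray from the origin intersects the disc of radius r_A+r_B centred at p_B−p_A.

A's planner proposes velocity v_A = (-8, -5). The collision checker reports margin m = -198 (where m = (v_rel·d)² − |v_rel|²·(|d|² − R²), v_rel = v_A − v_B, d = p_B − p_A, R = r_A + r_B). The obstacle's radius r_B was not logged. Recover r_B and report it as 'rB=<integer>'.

m = -198
d = (3, 13);  v_rel = (-7, 3),  |v_rel|² = 58
v_rel×d = (-7)·(13) − (3)·(3) = -100
since m = R²·58 − (-100)²:  R² = (10000 + -198) / 58 = 169
R = √169 = 13  ⇒  r_B = 13 − 8 = 5

rB=5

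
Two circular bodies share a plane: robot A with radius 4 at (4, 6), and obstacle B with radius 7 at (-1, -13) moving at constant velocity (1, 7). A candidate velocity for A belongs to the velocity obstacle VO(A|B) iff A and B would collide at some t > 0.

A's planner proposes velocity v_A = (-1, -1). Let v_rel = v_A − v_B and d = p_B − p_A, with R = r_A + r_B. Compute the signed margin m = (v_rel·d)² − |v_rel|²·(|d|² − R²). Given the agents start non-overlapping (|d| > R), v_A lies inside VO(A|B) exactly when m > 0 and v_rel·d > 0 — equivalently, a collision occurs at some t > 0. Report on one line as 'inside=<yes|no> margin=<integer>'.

d = (-5, -19),  |d|² = 386;  R = 4+7 = 11,  c = 386−11² = 265
v_rel = (-2, -8),  |v_rel|² = 68;  v_rel·d = (-2)·(-5) + (-8)·(-19) = 162
68·t² − 324·t + 265 = 0  ⇒  m = 162² − 68·265 = 8224
m = 8224 > 0,  v_rel·d = 162 > 0  ⇒  inside

inside=yes margin=8224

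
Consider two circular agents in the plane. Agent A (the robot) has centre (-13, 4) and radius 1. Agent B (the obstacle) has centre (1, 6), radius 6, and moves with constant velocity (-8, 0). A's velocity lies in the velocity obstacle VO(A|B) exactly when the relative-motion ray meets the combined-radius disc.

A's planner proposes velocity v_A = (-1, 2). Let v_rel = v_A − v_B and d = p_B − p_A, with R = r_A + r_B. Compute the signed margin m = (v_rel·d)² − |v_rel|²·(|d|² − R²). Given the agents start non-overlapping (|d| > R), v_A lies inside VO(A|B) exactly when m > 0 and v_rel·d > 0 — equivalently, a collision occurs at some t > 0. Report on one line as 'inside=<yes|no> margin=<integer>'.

d = (14, 2),  |d|² = 200;  R = 1+6 = 7,  c = 200−7² = 151
v_rel = (7, 2),  |v_rel|² = 53;  v_rel·d = (7)·(14) + (2)·(2) = 102
53·t² − 204·t + 151 = 0  ⇒  m = 102² − 53·151 = 2401
m = 2401 > 0,  v_rel·d = 102 > 0  ⇒  inside

inside=yes margin=2401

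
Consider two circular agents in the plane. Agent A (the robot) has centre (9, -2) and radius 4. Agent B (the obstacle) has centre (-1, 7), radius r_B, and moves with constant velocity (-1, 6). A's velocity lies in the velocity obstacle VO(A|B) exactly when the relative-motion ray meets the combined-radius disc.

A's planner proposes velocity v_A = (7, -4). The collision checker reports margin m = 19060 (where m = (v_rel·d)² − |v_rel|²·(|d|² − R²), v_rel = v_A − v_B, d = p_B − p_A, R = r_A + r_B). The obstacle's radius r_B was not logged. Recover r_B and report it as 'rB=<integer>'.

m = 19060
d = (-10, 9);  v_rel = (8, -10),  |v_rel|² = 164
v_rel×d = (8)·(9) − (-10)·(-10) = -28
since m = R²·164 − (-28)²:  R² = (784 + 19060) / 164 = 121
R = √121 = 11  ⇒  r_B = 11 − 4 = 7

rB=7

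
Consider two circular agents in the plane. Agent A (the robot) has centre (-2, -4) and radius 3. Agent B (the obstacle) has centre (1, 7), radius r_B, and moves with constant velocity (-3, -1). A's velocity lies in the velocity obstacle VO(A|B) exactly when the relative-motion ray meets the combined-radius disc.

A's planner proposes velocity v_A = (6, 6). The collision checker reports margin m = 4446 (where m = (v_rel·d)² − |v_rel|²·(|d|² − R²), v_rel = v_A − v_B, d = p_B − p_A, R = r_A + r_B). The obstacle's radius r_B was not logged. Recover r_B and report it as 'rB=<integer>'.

m = 4446
d = (3, 11);  v_rel = (9, 7),  |v_rel|² = 130
v_rel×d = (9)·(11) − (7)·(3) = 78
since m = R²·130 − 78²:  R² = (6084 + 4446) / 130 = 81
R = √81 = 9  ⇒  r_B = 9 − 3 = 6

rB=6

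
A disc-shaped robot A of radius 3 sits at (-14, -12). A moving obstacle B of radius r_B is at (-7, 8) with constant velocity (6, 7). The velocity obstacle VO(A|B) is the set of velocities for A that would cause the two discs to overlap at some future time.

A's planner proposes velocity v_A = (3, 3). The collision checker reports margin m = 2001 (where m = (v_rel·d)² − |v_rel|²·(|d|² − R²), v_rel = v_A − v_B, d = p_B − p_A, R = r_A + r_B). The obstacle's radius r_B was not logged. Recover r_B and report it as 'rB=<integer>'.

m = 2001
d = (7, 20);  v_rel = (-3, -4),  |v_rel|² = 25
v_rel×d = (-3)·(20) − (-4)·(7) = -32
since m = R²·25 − (-32)²:  R² = (1024 + 2001) / 25 = 121
R = √121 = 11  ⇒  r_B = 11 − 3 = 8

rB=8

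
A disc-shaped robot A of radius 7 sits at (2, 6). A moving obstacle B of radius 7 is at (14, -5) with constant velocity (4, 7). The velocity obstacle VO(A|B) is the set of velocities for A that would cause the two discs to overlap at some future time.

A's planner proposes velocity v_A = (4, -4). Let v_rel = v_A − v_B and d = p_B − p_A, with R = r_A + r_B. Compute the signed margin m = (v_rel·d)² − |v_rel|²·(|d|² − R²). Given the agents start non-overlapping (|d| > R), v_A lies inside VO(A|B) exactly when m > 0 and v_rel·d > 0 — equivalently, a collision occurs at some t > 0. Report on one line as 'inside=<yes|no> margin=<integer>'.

d = (12, -11),  |d|² = 265;  R = 7+7 = 14,  c = 265−14² = 69
v_rel = (0, -11),  |v_rel|² = 121;  v_rel·d = (0)·(12) + (-11)·(-11) = 121
121·t² − 242·t + 69 = 0  ⇒  m = 121² − 121·69 = 6292
m = 6292 > 0,  v_rel·d = 121 > 0  ⇒  inside

inside=yes margin=6292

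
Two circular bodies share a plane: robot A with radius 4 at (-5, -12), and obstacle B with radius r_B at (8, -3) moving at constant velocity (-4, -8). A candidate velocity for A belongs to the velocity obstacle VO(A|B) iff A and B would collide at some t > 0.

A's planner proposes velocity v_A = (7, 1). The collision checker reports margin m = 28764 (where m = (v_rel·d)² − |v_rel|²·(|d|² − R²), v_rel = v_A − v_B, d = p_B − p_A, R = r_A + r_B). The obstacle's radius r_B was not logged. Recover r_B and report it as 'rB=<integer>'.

m = 28764
d = (13, 9);  v_rel = (11, 9),  |v_rel|² = 202
v_rel×d = (11)·(9) − (9)·(13) = -18
since m = R²·202 − (-18)²:  R² = (324 + 28764) / 202 = 144
R = √144 = 12  ⇒  r_B = 12 − 4 = 8

rB=8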